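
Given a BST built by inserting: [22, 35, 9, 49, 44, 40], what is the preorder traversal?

Tree insertion order: [22, 35, 9, 49, 44, 40]
Tree (level-order array): [22, 9, 35, None, None, None, 49, 44, None, 40]
Preorder traversal: [22, 9, 35, 49, 44, 40]


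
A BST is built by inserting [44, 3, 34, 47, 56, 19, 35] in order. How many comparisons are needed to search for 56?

Search path for 56: 44 -> 47 -> 56
Found: True
Comparisons: 3


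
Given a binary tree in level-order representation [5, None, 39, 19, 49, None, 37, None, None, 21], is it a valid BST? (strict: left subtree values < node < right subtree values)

Level-order array: [5, None, 39, 19, 49, None, 37, None, None, 21]
Validate using subtree bounds (lo, hi): at each node, require lo < value < hi,
then recurse left with hi=value and right with lo=value.
Preorder trace (stopping at first violation):
  at node 5 with bounds (-inf, +inf): OK
  at node 39 with bounds (5, +inf): OK
  at node 19 with bounds (5, 39): OK
  at node 37 with bounds (19, 39): OK
  at node 21 with bounds (19, 37): OK
  at node 49 with bounds (39, +inf): OK
No violation found at any node.
Result: Valid BST


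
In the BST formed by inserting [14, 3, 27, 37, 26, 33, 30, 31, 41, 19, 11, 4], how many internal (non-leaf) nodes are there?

Tree built from: [14, 3, 27, 37, 26, 33, 30, 31, 41, 19, 11, 4]
Tree (level-order array): [14, 3, 27, None, 11, 26, 37, 4, None, 19, None, 33, 41, None, None, None, None, 30, None, None, None, None, 31]
Rule: An internal node has at least one child.
Per-node child counts:
  node 14: 2 child(ren)
  node 3: 1 child(ren)
  node 11: 1 child(ren)
  node 4: 0 child(ren)
  node 27: 2 child(ren)
  node 26: 1 child(ren)
  node 19: 0 child(ren)
  node 37: 2 child(ren)
  node 33: 1 child(ren)
  node 30: 1 child(ren)
  node 31: 0 child(ren)
  node 41: 0 child(ren)
Matching nodes: [14, 3, 11, 27, 26, 37, 33, 30]
Count of internal (non-leaf) nodes: 8


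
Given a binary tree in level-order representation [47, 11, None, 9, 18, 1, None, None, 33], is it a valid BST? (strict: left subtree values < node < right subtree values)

Level-order array: [47, 11, None, 9, 18, 1, None, None, 33]
Validate using subtree bounds (lo, hi): at each node, require lo < value < hi,
then recurse left with hi=value and right with lo=value.
Preorder trace (stopping at first violation):
  at node 47 with bounds (-inf, +inf): OK
  at node 11 with bounds (-inf, 47): OK
  at node 9 with bounds (-inf, 11): OK
  at node 1 with bounds (-inf, 9): OK
  at node 18 with bounds (11, 47): OK
  at node 33 with bounds (18, 47): OK
No violation found at any node.
Result: Valid BST


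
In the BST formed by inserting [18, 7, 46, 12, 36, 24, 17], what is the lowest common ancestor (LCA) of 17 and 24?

Tree insertion order: [18, 7, 46, 12, 36, 24, 17]
Tree (level-order array): [18, 7, 46, None, 12, 36, None, None, 17, 24]
In a BST, the LCA of p=17, q=24 is the first node v on the
root-to-leaf path with p <= v <= q (go left if both < v, right if both > v).
Walk from root:
  at 18: 17 <= 18 <= 24, this is the LCA
LCA = 18


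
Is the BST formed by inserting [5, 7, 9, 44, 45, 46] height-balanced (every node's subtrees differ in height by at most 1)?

Tree (level-order array): [5, None, 7, None, 9, None, 44, None, 45, None, 46]
Definition: a tree is height-balanced if, at every node, |h(left) - h(right)| <= 1 (empty subtree has height -1).
Bottom-up per-node check:
  node 46: h_left=-1, h_right=-1, diff=0 [OK], height=0
  node 45: h_left=-1, h_right=0, diff=1 [OK], height=1
  node 44: h_left=-1, h_right=1, diff=2 [FAIL (|-1-1|=2 > 1)], height=2
  node 9: h_left=-1, h_right=2, diff=3 [FAIL (|-1-2|=3 > 1)], height=3
  node 7: h_left=-1, h_right=3, diff=4 [FAIL (|-1-3|=4 > 1)], height=4
  node 5: h_left=-1, h_right=4, diff=5 [FAIL (|-1-4|=5 > 1)], height=5
Node 44 violates the condition: |-1 - 1| = 2 > 1.
Result: Not balanced


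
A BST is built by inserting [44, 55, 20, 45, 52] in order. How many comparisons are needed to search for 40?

Search path for 40: 44 -> 20
Found: False
Comparisons: 2


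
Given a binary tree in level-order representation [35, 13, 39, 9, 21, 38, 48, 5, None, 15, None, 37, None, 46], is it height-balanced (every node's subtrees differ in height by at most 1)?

Tree (level-order array): [35, 13, 39, 9, 21, 38, 48, 5, None, 15, None, 37, None, 46]
Definition: a tree is height-balanced if, at every node, |h(left) - h(right)| <= 1 (empty subtree has height -1).
Bottom-up per-node check:
  node 5: h_left=-1, h_right=-1, diff=0 [OK], height=0
  node 9: h_left=0, h_right=-1, diff=1 [OK], height=1
  node 15: h_left=-1, h_right=-1, diff=0 [OK], height=0
  node 21: h_left=0, h_right=-1, diff=1 [OK], height=1
  node 13: h_left=1, h_right=1, diff=0 [OK], height=2
  node 37: h_left=-1, h_right=-1, diff=0 [OK], height=0
  node 38: h_left=0, h_right=-1, diff=1 [OK], height=1
  node 46: h_left=-1, h_right=-1, diff=0 [OK], height=0
  node 48: h_left=0, h_right=-1, diff=1 [OK], height=1
  node 39: h_left=1, h_right=1, diff=0 [OK], height=2
  node 35: h_left=2, h_right=2, diff=0 [OK], height=3
All nodes satisfy the balance condition.
Result: Balanced


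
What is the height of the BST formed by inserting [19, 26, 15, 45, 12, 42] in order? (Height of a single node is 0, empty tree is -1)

Insertion order: [19, 26, 15, 45, 12, 42]
Tree (level-order array): [19, 15, 26, 12, None, None, 45, None, None, 42]
Compute height bottom-up (empty subtree = -1):
  height(12) = 1 + max(-1, -1) = 0
  height(15) = 1 + max(0, -1) = 1
  height(42) = 1 + max(-1, -1) = 0
  height(45) = 1 + max(0, -1) = 1
  height(26) = 1 + max(-1, 1) = 2
  height(19) = 1 + max(1, 2) = 3
Height = 3


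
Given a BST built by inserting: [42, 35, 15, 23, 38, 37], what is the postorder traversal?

Tree insertion order: [42, 35, 15, 23, 38, 37]
Tree (level-order array): [42, 35, None, 15, 38, None, 23, 37]
Postorder traversal: [23, 15, 37, 38, 35, 42]


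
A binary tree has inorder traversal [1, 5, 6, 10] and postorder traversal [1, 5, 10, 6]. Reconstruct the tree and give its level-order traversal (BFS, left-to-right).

Inorder:   [1, 5, 6, 10]
Postorder: [1, 5, 10, 6]
Algorithm: postorder visits root last, so walk postorder right-to-left;
each value is the root of the current inorder slice — split it at that
value, recurse on the right subtree first, then the left.
Recursive splits:
  root=6; inorder splits into left=[1, 5], right=[10]
  root=10; inorder splits into left=[], right=[]
  root=5; inorder splits into left=[1], right=[]
  root=1; inorder splits into left=[], right=[]
Reconstructed level-order: [6, 5, 10, 1]


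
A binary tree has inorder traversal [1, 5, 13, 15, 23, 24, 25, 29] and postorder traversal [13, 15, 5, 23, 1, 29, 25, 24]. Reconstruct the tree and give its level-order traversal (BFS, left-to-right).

Inorder:   [1, 5, 13, 15, 23, 24, 25, 29]
Postorder: [13, 15, 5, 23, 1, 29, 25, 24]
Algorithm: postorder visits root last, so walk postorder right-to-left;
each value is the root of the current inorder slice — split it at that
value, recurse on the right subtree first, then the left.
Recursive splits:
  root=24; inorder splits into left=[1, 5, 13, 15, 23], right=[25, 29]
  root=25; inorder splits into left=[], right=[29]
  root=29; inorder splits into left=[], right=[]
  root=1; inorder splits into left=[], right=[5, 13, 15, 23]
  root=23; inorder splits into left=[5, 13, 15], right=[]
  root=5; inorder splits into left=[], right=[13, 15]
  root=15; inorder splits into left=[13], right=[]
  root=13; inorder splits into left=[], right=[]
Reconstructed level-order: [24, 1, 25, 23, 29, 5, 15, 13]


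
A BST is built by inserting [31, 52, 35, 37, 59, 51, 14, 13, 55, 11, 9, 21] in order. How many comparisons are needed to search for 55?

Search path for 55: 31 -> 52 -> 59 -> 55
Found: True
Comparisons: 4


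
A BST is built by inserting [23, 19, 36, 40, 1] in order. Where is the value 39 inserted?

Starting tree (level order): [23, 19, 36, 1, None, None, 40]
Insertion path: 23 -> 36 -> 40
Result: insert 39 as left child of 40
Final tree (level order): [23, 19, 36, 1, None, None, 40, None, None, 39]


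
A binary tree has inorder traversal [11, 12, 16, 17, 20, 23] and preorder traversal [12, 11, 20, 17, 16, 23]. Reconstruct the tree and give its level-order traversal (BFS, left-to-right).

Inorder:  [11, 12, 16, 17, 20, 23]
Preorder: [12, 11, 20, 17, 16, 23]
Algorithm: preorder visits root first, so consume preorder in order;
for each root, split the current inorder slice at that value into
left-subtree inorder and right-subtree inorder, then recurse.
Recursive splits:
  root=12; inorder splits into left=[11], right=[16, 17, 20, 23]
  root=11; inorder splits into left=[], right=[]
  root=20; inorder splits into left=[16, 17], right=[23]
  root=17; inorder splits into left=[16], right=[]
  root=16; inorder splits into left=[], right=[]
  root=23; inorder splits into left=[], right=[]
Reconstructed level-order: [12, 11, 20, 17, 23, 16]


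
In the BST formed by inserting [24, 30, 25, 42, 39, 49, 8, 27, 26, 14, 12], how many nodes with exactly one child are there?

Tree built from: [24, 30, 25, 42, 39, 49, 8, 27, 26, 14, 12]
Tree (level-order array): [24, 8, 30, None, 14, 25, 42, 12, None, None, 27, 39, 49, None, None, 26]
Rule: These are nodes with exactly 1 non-null child.
Per-node child counts:
  node 24: 2 child(ren)
  node 8: 1 child(ren)
  node 14: 1 child(ren)
  node 12: 0 child(ren)
  node 30: 2 child(ren)
  node 25: 1 child(ren)
  node 27: 1 child(ren)
  node 26: 0 child(ren)
  node 42: 2 child(ren)
  node 39: 0 child(ren)
  node 49: 0 child(ren)
Matching nodes: [8, 14, 25, 27]
Count of nodes with exactly one child: 4


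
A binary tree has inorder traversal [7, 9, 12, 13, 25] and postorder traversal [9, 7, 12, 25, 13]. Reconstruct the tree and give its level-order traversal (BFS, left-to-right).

Inorder:   [7, 9, 12, 13, 25]
Postorder: [9, 7, 12, 25, 13]
Algorithm: postorder visits root last, so walk postorder right-to-left;
each value is the root of the current inorder slice — split it at that
value, recurse on the right subtree first, then the left.
Recursive splits:
  root=13; inorder splits into left=[7, 9, 12], right=[25]
  root=25; inorder splits into left=[], right=[]
  root=12; inorder splits into left=[7, 9], right=[]
  root=7; inorder splits into left=[], right=[9]
  root=9; inorder splits into left=[], right=[]
Reconstructed level-order: [13, 12, 25, 7, 9]


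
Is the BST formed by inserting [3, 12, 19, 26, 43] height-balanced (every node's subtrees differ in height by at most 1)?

Tree (level-order array): [3, None, 12, None, 19, None, 26, None, 43]
Definition: a tree is height-balanced if, at every node, |h(left) - h(right)| <= 1 (empty subtree has height -1).
Bottom-up per-node check:
  node 43: h_left=-1, h_right=-1, diff=0 [OK], height=0
  node 26: h_left=-1, h_right=0, diff=1 [OK], height=1
  node 19: h_left=-1, h_right=1, diff=2 [FAIL (|-1-1|=2 > 1)], height=2
  node 12: h_left=-1, h_right=2, diff=3 [FAIL (|-1-2|=3 > 1)], height=3
  node 3: h_left=-1, h_right=3, diff=4 [FAIL (|-1-3|=4 > 1)], height=4
Node 19 violates the condition: |-1 - 1| = 2 > 1.
Result: Not balanced


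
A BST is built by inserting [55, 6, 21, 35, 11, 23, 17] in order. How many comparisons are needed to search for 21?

Search path for 21: 55 -> 6 -> 21
Found: True
Comparisons: 3


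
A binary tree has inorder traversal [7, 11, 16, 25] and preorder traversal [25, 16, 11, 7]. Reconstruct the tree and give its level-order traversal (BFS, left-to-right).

Inorder:  [7, 11, 16, 25]
Preorder: [25, 16, 11, 7]
Algorithm: preorder visits root first, so consume preorder in order;
for each root, split the current inorder slice at that value into
left-subtree inorder and right-subtree inorder, then recurse.
Recursive splits:
  root=25; inorder splits into left=[7, 11, 16], right=[]
  root=16; inorder splits into left=[7, 11], right=[]
  root=11; inorder splits into left=[7], right=[]
  root=7; inorder splits into left=[], right=[]
Reconstructed level-order: [25, 16, 11, 7]


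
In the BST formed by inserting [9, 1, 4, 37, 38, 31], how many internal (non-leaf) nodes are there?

Tree built from: [9, 1, 4, 37, 38, 31]
Tree (level-order array): [9, 1, 37, None, 4, 31, 38]
Rule: An internal node has at least one child.
Per-node child counts:
  node 9: 2 child(ren)
  node 1: 1 child(ren)
  node 4: 0 child(ren)
  node 37: 2 child(ren)
  node 31: 0 child(ren)
  node 38: 0 child(ren)
Matching nodes: [9, 1, 37]
Count of internal (non-leaf) nodes: 3


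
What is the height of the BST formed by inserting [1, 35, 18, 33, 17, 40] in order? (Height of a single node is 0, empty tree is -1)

Insertion order: [1, 35, 18, 33, 17, 40]
Tree (level-order array): [1, None, 35, 18, 40, 17, 33]
Compute height bottom-up (empty subtree = -1):
  height(17) = 1 + max(-1, -1) = 0
  height(33) = 1 + max(-1, -1) = 0
  height(18) = 1 + max(0, 0) = 1
  height(40) = 1 + max(-1, -1) = 0
  height(35) = 1 + max(1, 0) = 2
  height(1) = 1 + max(-1, 2) = 3
Height = 3


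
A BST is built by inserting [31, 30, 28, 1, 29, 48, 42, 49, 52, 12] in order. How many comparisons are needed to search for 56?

Search path for 56: 31 -> 48 -> 49 -> 52
Found: False
Comparisons: 4


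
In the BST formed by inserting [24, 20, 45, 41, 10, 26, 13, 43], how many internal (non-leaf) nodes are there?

Tree built from: [24, 20, 45, 41, 10, 26, 13, 43]
Tree (level-order array): [24, 20, 45, 10, None, 41, None, None, 13, 26, 43]
Rule: An internal node has at least one child.
Per-node child counts:
  node 24: 2 child(ren)
  node 20: 1 child(ren)
  node 10: 1 child(ren)
  node 13: 0 child(ren)
  node 45: 1 child(ren)
  node 41: 2 child(ren)
  node 26: 0 child(ren)
  node 43: 0 child(ren)
Matching nodes: [24, 20, 10, 45, 41]
Count of internal (non-leaf) nodes: 5


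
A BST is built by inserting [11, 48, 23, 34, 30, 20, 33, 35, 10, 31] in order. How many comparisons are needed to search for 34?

Search path for 34: 11 -> 48 -> 23 -> 34
Found: True
Comparisons: 4


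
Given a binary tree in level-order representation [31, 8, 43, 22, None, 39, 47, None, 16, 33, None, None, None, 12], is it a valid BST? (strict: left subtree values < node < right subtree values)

Level-order array: [31, 8, 43, 22, None, 39, 47, None, 16, 33, None, None, None, 12]
Validate using subtree bounds (lo, hi): at each node, require lo < value < hi,
then recurse left with hi=value and right with lo=value.
Preorder trace (stopping at first violation):
  at node 31 with bounds (-inf, +inf): OK
  at node 8 with bounds (-inf, 31): OK
  at node 22 with bounds (-inf, 8): VIOLATION
Node 22 violates its bound: not (-inf < 22 < 8).
Result: Not a valid BST


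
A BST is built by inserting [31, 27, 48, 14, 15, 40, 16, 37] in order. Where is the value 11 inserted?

Starting tree (level order): [31, 27, 48, 14, None, 40, None, None, 15, 37, None, None, 16]
Insertion path: 31 -> 27 -> 14
Result: insert 11 as left child of 14
Final tree (level order): [31, 27, 48, 14, None, 40, None, 11, 15, 37, None, None, None, None, 16]


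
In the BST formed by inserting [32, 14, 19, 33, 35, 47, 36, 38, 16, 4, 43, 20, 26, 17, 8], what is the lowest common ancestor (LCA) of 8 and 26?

Tree insertion order: [32, 14, 19, 33, 35, 47, 36, 38, 16, 4, 43, 20, 26, 17, 8]
Tree (level-order array): [32, 14, 33, 4, 19, None, 35, None, 8, 16, 20, None, 47, None, None, None, 17, None, 26, 36, None, None, None, None, None, None, 38, None, 43]
In a BST, the LCA of p=8, q=26 is the first node v on the
root-to-leaf path with p <= v <= q (go left if both < v, right if both > v).
Walk from root:
  at 32: both 8 and 26 < 32, go left
  at 14: 8 <= 14 <= 26, this is the LCA
LCA = 14


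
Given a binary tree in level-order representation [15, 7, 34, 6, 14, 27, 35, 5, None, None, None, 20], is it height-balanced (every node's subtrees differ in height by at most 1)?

Tree (level-order array): [15, 7, 34, 6, 14, 27, 35, 5, None, None, None, 20]
Definition: a tree is height-balanced if, at every node, |h(left) - h(right)| <= 1 (empty subtree has height -1).
Bottom-up per-node check:
  node 5: h_left=-1, h_right=-1, diff=0 [OK], height=0
  node 6: h_left=0, h_right=-1, diff=1 [OK], height=1
  node 14: h_left=-1, h_right=-1, diff=0 [OK], height=0
  node 7: h_left=1, h_right=0, diff=1 [OK], height=2
  node 20: h_left=-1, h_right=-1, diff=0 [OK], height=0
  node 27: h_left=0, h_right=-1, diff=1 [OK], height=1
  node 35: h_left=-1, h_right=-1, diff=0 [OK], height=0
  node 34: h_left=1, h_right=0, diff=1 [OK], height=2
  node 15: h_left=2, h_right=2, diff=0 [OK], height=3
All nodes satisfy the balance condition.
Result: Balanced


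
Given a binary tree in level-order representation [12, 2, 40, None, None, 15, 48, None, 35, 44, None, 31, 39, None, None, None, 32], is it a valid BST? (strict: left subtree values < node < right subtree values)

Level-order array: [12, 2, 40, None, None, 15, 48, None, 35, 44, None, 31, 39, None, None, None, 32]
Validate using subtree bounds (lo, hi): at each node, require lo < value < hi,
then recurse left with hi=value and right with lo=value.
Preorder trace (stopping at first violation):
  at node 12 with bounds (-inf, +inf): OK
  at node 2 with bounds (-inf, 12): OK
  at node 40 with bounds (12, +inf): OK
  at node 15 with bounds (12, 40): OK
  at node 35 with bounds (15, 40): OK
  at node 31 with bounds (15, 35): OK
  at node 32 with bounds (31, 35): OK
  at node 39 with bounds (35, 40): OK
  at node 48 with bounds (40, +inf): OK
  at node 44 with bounds (40, 48): OK
No violation found at any node.
Result: Valid BST


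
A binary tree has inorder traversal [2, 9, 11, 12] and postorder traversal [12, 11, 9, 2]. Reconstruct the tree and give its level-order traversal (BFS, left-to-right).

Inorder:   [2, 9, 11, 12]
Postorder: [12, 11, 9, 2]
Algorithm: postorder visits root last, so walk postorder right-to-left;
each value is the root of the current inorder slice — split it at that
value, recurse on the right subtree first, then the left.
Recursive splits:
  root=2; inorder splits into left=[], right=[9, 11, 12]
  root=9; inorder splits into left=[], right=[11, 12]
  root=11; inorder splits into left=[], right=[12]
  root=12; inorder splits into left=[], right=[]
Reconstructed level-order: [2, 9, 11, 12]


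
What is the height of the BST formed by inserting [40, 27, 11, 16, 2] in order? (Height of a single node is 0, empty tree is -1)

Insertion order: [40, 27, 11, 16, 2]
Tree (level-order array): [40, 27, None, 11, None, 2, 16]
Compute height bottom-up (empty subtree = -1):
  height(2) = 1 + max(-1, -1) = 0
  height(16) = 1 + max(-1, -1) = 0
  height(11) = 1 + max(0, 0) = 1
  height(27) = 1 + max(1, -1) = 2
  height(40) = 1 + max(2, -1) = 3
Height = 3


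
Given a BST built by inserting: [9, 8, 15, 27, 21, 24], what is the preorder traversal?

Tree insertion order: [9, 8, 15, 27, 21, 24]
Tree (level-order array): [9, 8, 15, None, None, None, 27, 21, None, None, 24]
Preorder traversal: [9, 8, 15, 27, 21, 24]


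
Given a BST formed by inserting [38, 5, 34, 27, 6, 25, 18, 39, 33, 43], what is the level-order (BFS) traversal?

Tree insertion order: [38, 5, 34, 27, 6, 25, 18, 39, 33, 43]
Tree (level-order array): [38, 5, 39, None, 34, None, 43, 27, None, None, None, 6, 33, None, 25, None, None, 18]
BFS from the root, enqueuing left then right child of each popped node:
  queue [38] -> pop 38, enqueue [5, 39], visited so far: [38]
  queue [5, 39] -> pop 5, enqueue [34], visited so far: [38, 5]
  queue [39, 34] -> pop 39, enqueue [43], visited so far: [38, 5, 39]
  queue [34, 43] -> pop 34, enqueue [27], visited so far: [38, 5, 39, 34]
  queue [43, 27] -> pop 43, enqueue [none], visited so far: [38, 5, 39, 34, 43]
  queue [27] -> pop 27, enqueue [6, 33], visited so far: [38, 5, 39, 34, 43, 27]
  queue [6, 33] -> pop 6, enqueue [25], visited so far: [38, 5, 39, 34, 43, 27, 6]
  queue [33, 25] -> pop 33, enqueue [none], visited so far: [38, 5, 39, 34, 43, 27, 6, 33]
  queue [25] -> pop 25, enqueue [18], visited so far: [38, 5, 39, 34, 43, 27, 6, 33, 25]
  queue [18] -> pop 18, enqueue [none], visited so far: [38, 5, 39, 34, 43, 27, 6, 33, 25, 18]
Result: [38, 5, 39, 34, 43, 27, 6, 33, 25, 18]


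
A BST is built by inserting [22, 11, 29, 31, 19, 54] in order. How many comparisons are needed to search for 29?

Search path for 29: 22 -> 29
Found: True
Comparisons: 2


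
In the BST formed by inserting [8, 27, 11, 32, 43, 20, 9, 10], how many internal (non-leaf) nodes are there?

Tree built from: [8, 27, 11, 32, 43, 20, 9, 10]
Tree (level-order array): [8, None, 27, 11, 32, 9, 20, None, 43, None, 10]
Rule: An internal node has at least one child.
Per-node child counts:
  node 8: 1 child(ren)
  node 27: 2 child(ren)
  node 11: 2 child(ren)
  node 9: 1 child(ren)
  node 10: 0 child(ren)
  node 20: 0 child(ren)
  node 32: 1 child(ren)
  node 43: 0 child(ren)
Matching nodes: [8, 27, 11, 9, 32]
Count of internal (non-leaf) nodes: 5


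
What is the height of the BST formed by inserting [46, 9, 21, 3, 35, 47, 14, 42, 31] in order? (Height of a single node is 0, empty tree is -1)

Insertion order: [46, 9, 21, 3, 35, 47, 14, 42, 31]
Tree (level-order array): [46, 9, 47, 3, 21, None, None, None, None, 14, 35, None, None, 31, 42]
Compute height bottom-up (empty subtree = -1):
  height(3) = 1 + max(-1, -1) = 0
  height(14) = 1 + max(-1, -1) = 0
  height(31) = 1 + max(-1, -1) = 0
  height(42) = 1 + max(-1, -1) = 0
  height(35) = 1 + max(0, 0) = 1
  height(21) = 1 + max(0, 1) = 2
  height(9) = 1 + max(0, 2) = 3
  height(47) = 1 + max(-1, -1) = 0
  height(46) = 1 + max(3, 0) = 4
Height = 4


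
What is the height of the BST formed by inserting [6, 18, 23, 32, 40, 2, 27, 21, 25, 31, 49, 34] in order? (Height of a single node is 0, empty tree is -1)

Insertion order: [6, 18, 23, 32, 40, 2, 27, 21, 25, 31, 49, 34]
Tree (level-order array): [6, 2, 18, None, None, None, 23, 21, 32, None, None, 27, 40, 25, 31, 34, 49]
Compute height bottom-up (empty subtree = -1):
  height(2) = 1 + max(-1, -1) = 0
  height(21) = 1 + max(-1, -1) = 0
  height(25) = 1 + max(-1, -1) = 0
  height(31) = 1 + max(-1, -1) = 0
  height(27) = 1 + max(0, 0) = 1
  height(34) = 1 + max(-1, -1) = 0
  height(49) = 1 + max(-1, -1) = 0
  height(40) = 1 + max(0, 0) = 1
  height(32) = 1 + max(1, 1) = 2
  height(23) = 1 + max(0, 2) = 3
  height(18) = 1 + max(-1, 3) = 4
  height(6) = 1 + max(0, 4) = 5
Height = 5


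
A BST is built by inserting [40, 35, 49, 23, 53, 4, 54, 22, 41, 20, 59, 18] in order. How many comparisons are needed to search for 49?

Search path for 49: 40 -> 49
Found: True
Comparisons: 2


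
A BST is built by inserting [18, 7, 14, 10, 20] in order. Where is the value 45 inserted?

Starting tree (level order): [18, 7, 20, None, 14, None, None, 10]
Insertion path: 18 -> 20
Result: insert 45 as right child of 20
Final tree (level order): [18, 7, 20, None, 14, None, 45, 10]


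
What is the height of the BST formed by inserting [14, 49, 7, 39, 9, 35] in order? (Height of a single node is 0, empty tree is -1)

Insertion order: [14, 49, 7, 39, 9, 35]
Tree (level-order array): [14, 7, 49, None, 9, 39, None, None, None, 35]
Compute height bottom-up (empty subtree = -1):
  height(9) = 1 + max(-1, -1) = 0
  height(7) = 1 + max(-1, 0) = 1
  height(35) = 1 + max(-1, -1) = 0
  height(39) = 1 + max(0, -1) = 1
  height(49) = 1 + max(1, -1) = 2
  height(14) = 1 + max(1, 2) = 3
Height = 3


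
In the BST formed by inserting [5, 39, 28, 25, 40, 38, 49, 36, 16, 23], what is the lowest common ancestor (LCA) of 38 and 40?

Tree insertion order: [5, 39, 28, 25, 40, 38, 49, 36, 16, 23]
Tree (level-order array): [5, None, 39, 28, 40, 25, 38, None, 49, 16, None, 36, None, None, None, None, 23]
In a BST, the LCA of p=38, q=40 is the first node v on the
root-to-leaf path with p <= v <= q (go left if both < v, right if both > v).
Walk from root:
  at 5: both 38 and 40 > 5, go right
  at 39: 38 <= 39 <= 40, this is the LCA
LCA = 39


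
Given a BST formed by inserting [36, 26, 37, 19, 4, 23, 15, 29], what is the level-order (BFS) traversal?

Tree insertion order: [36, 26, 37, 19, 4, 23, 15, 29]
Tree (level-order array): [36, 26, 37, 19, 29, None, None, 4, 23, None, None, None, 15]
BFS from the root, enqueuing left then right child of each popped node:
  queue [36] -> pop 36, enqueue [26, 37], visited so far: [36]
  queue [26, 37] -> pop 26, enqueue [19, 29], visited so far: [36, 26]
  queue [37, 19, 29] -> pop 37, enqueue [none], visited so far: [36, 26, 37]
  queue [19, 29] -> pop 19, enqueue [4, 23], visited so far: [36, 26, 37, 19]
  queue [29, 4, 23] -> pop 29, enqueue [none], visited so far: [36, 26, 37, 19, 29]
  queue [4, 23] -> pop 4, enqueue [15], visited so far: [36, 26, 37, 19, 29, 4]
  queue [23, 15] -> pop 23, enqueue [none], visited so far: [36, 26, 37, 19, 29, 4, 23]
  queue [15] -> pop 15, enqueue [none], visited so far: [36, 26, 37, 19, 29, 4, 23, 15]
Result: [36, 26, 37, 19, 29, 4, 23, 15]


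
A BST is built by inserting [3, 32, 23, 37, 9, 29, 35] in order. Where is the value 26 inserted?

Starting tree (level order): [3, None, 32, 23, 37, 9, 29, 35]
Insertion path: 3 -> 32 -> 23 -> 29
Result: insert 26 as left child of 29
Final tree (level order): [3, None, 32, 23, 37, 9, 29, 35, None, None, None, 26]


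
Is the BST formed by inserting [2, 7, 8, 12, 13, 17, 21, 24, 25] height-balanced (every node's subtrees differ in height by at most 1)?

Tree (level-order array): [2, None, 7, None, 8, None, 12, None, 13, None, 17, None, 21, None, 24, None, 25]
Definition: a tree is height-balanced if, at every node, |h(left) - h(right)| <= 1 (empty subtree has height -1).
Bottom-up per-node check:
  node 25: h_left=-1, h_right=-1, diff=0 [OK], height=0
  node 24: h_left=-1, h_right=0, diff=1 [OK], height=1
  node 21: h_left=-1, h_right=1, diff=2 [FAIL (|-1-1|=2 > 1)], height=2
  node 17: h_left=-1, h_right=2, diff=3 [FAIL (|-1-2|=3 > 1)], height=3
  node 13: h_left=-1, h_right=3, diff=4 [FAIL (|-1-3|=4 > 1)], height=4
  node 12: h_left=-1, h_right=4, diff=5 [FAIL (|-1-4|=5 > 1)], height=5
  node 8: h_left=-1, h_right=5, diff=6 [FAIL (|-1-5|=6 > 1)], height=6
  node 7: h_left=-1, h_right=6, diff=7 [FAIL (|-1-6|=7 > 1)], height=7
  node 2: h_left=-1, h_right=7, diff=8 [FAIL (|-1-7|=8 > 1)], height=8
Node 21 violates the condition: |-1 - 1| = 2 > 1.
Result: Not balanced


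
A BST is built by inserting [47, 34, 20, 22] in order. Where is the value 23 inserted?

Starting tree (level order): [47, 34, None, 20, None, None, 22]
Insertion path: 47 -> 34 -> 20 -> 22
Result: insert 23 as right child of 22
Final tree (level order): [47, 34, None, 20, None, None, 22, None, 23]


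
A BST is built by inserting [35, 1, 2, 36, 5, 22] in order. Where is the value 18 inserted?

Starting tree (level order): [35, 1, 36, None, 2, None, None, None, 5, None, 22]
Insertion path: 35 -> 1 -> 2 -> 5 -> 22
Result: insert 18 as left child of 22
Final tree (level order): [35, 1, 36, None, 2, None, None, None, 5, None, 22, 18]


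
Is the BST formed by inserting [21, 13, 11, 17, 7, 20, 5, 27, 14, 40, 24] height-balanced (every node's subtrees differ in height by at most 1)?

Tree (level-order array): [21, 13, 27, 11, 17, 24, 40, 7, None, 14, 20, None, None, None, None, 5]
Definition: a tree is height-balanced if, at every node, |h(left) - h(right)| <= 1 (empty subtree has height -1).
Bottom-up per-node check:
  node 5: h_left=-1, h_right=-1, diff=0 [OK], height=0
  node 7: h_left=0, h_right=-1, diff=1 [OK], height=1
  node 11: h_left=1, h_right=-1, diff=2 [FAIL (|1--1|=2 > 1)], height=2
  node 14: h_left=-1, h_right=-1, diff=0 [OK], height=0
  node 20: h_left=-1, h_right=-1, diff=0 [OK], height=0
  node 17: h_left=0, h_right=0, diff=0 [OK], height=1
  node 13: h_left=2, h_right=1, diff=1 [OK], height=3
  node 24: h_left=-1, h_right=-1, diff=0 [OK], height=0
  node 40: h_left=-1, h_right=-1, diff=0 [OK], height=0
  node 27: h_left=0, h_right=0, diff=0 [OK], height=1
  node 21: h_left=3, h_right=1, diff=2 [FAIL (|3-1|=2 > 1)], height=4
Node 11 violates the condition: |1 - -1| = 2 > 1.
Result: Not balanced


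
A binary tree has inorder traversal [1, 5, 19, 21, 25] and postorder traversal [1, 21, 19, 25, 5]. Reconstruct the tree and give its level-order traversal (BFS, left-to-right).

Inorder:   [1, 5, 19, 21, 25]
Postorder: [1, 21, 19, 25, 5]
Algorithm: postorder visits root last, so walk postorder right-to-left;
each value is the root of the current inorder slice — split it at that
value, recurse on the right subtree first, then the left.
Recursive splits:
  root=5; inorder splits into left=[1], right=[19, 21, 25]
  root=25; inorder splits into left=[19, 21], right=[]
  root=19; inorder splits into left=[], right=[21]
  root=21; inorder splits into left=[], right=[]
  root=1; inorder splits into left=[], right=[]
Reconstructed level-order: [5, 1, 25, 19, 21]


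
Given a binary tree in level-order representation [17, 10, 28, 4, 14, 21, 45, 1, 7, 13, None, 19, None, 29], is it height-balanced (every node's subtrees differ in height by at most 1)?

Tree (level-order array): [17, 10, 28, 4, 14, 21, 45, 1, 7, 13, None, 19, None, 29]
Definition: a tree is height-balanced if, at every node, |h(left) - h(right)| <= 1 (empty subtree has height -1).
Bottom-up per-node check:
  node 1: h_left=-1, h_right=-1, diff=0 [OK], height=0
  node 7: h_left=-1, h_right=-1, diff=0 [OK], height=0
  node 4: h_left=0, h_right=0, diff=0 [OK], height=1
  node 13: h_left=-1, h_right=-1, diff=0 [OK], height=0
  node 14: h_left=0, h_right=-1, diff=1 [OK], height=1
  node 10: h_left=1, h_right=1, diff=0 [OK], height=2
  node 19: h_left=-1, h_right=-1, diff=0 [OK], height=0
  node 21: h_left=0, h_right=-1, diff=1 [OK], height=1
  node 29: h_left=-1, h_right=-1, diff=0 [OK], height=0
  node 45: h_left=0, h_right=-1, diff=1 [OK], height=1
  node 28: h_left=1, h_right=1, diff=0 [OK], height=2
  node 17: h_left=2, h_right=2, diff=0 [OK], height=3
All nodes satisfy the balance condition.
Result: Balanced


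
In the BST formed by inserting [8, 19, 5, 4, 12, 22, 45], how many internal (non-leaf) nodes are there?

Tree built from: [8, 19, 5, 4, 12, 22, 45]
Tree (level-order array): [8, 5, 19, 4, None, 12, 22, None, None, None, None, None, 45]
Rule: An internal node has at least one child.
Per-node child counts:
  node 8: 2 child(ren)
  node 5: 1 child(ren)
  node 4: 0 child(ren)
  node 19: 2 child(ren)
  node 12: 0 child(ren)
  node 22: 1 child(ren)
  node 45: 0 child(ren)
Matching nodes: [8, 5, 19, 22]
Count of internal (non-leaf) nodes: 4


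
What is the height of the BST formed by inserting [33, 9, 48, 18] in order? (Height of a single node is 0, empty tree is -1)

Insertion order: [33, 9, 48, 18]
Tree (level-order array): [33, 9, 48, None, 18]
Compute height bottom-up (empty subtree = -1):
  height(18) = 1 + max(-1, -1) = 0
  height(9) = 1 + max(-1, 0) = 1
  height(48) = 1 + max(-1, -1) = 0
  height(33) = 1 + max(1, 0) = 2
Height = 2


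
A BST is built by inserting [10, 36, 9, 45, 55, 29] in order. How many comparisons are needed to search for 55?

Search path for 55: 10 -> 36 -> 45 -> 55
Found: True
Comparisons: 4


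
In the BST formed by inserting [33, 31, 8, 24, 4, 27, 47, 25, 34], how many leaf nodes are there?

Tree built from: [33, 31, 8, 24, 4, 27, 47, 25, 34]
Tree (level-order array): [33, 31, 47, 8, None, 34, None, 4, 24, None, None, None, None, None, 27, 25]
Rule: A leaf has 0 children.
Per-node child counts:
  node 33: 2 child(ren)
  node 31: 1 child(ren)
  node 8: 2 child(ren)
  node 4: 0 child(ren)
  node 24: 1 child(ren)
  node 27: 1 child(ren)
  node 25: 0 child(ren)
  node 47: 1 child(ren)
  node 34: 0 child(ren)
Matching nodes: [4, 25, 34]
Count of leaf nodes: 3


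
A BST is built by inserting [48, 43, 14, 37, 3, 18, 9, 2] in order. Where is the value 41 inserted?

Starting tree (level order): [48, 43, None, 14, None, 3, 37, 2, 9, 18]
Insertion path: 48 -> 43 -> 14 -> 37
Result: insert 41 as right child of 37
Final tree (level order): [48, 43, None, 14, None, 3, 37, 2, 9, 18, 41]


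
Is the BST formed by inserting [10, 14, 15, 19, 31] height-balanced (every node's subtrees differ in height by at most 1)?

Tree (level-order array): [10, None, 14, None, 15, None, 19, None, 31]
Definition: a tree is height-balanced if, at every node, |h(left) - h(right)| <= 1 (empty subtree has height -1).
Bottom-up per-node check:
  node 31: h_left=-1, h_right=-1, diff=0 [OK], height=0
  node 19: h_left=-1, h_right=0, diff=1 [OK], height=1
  node 15: h_left=-1, h_right=1, diff=2 [FAIL (|-1-1|=2 > 1)], height=2
  node 14: h_left=-1, h_right=2, diff=3 [FAIL (|-1-2|=3 > 1)], height=3
  node 10: h_left=-1, h_right=3, diff=4 [FAIL (|-1-3|=4 > 1)], height=4
Node 15 violates the condition: |-1 - 1| = 2 > 1.
Result: Not balanced


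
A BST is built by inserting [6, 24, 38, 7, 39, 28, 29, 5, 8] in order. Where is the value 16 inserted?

Starting tree (level order): [6, 5, 24, None, None, 7, 38, None, 8, 28, 39, None, None, None, 29]
Insertion path: 6 -> 24 -> 7 -> 8
Result: insert 16 as right child of 8
Final tree (level order): [6, 5, 24, None, None, 7, 38, None, 8, 28, 39, None, 16, None, 29]


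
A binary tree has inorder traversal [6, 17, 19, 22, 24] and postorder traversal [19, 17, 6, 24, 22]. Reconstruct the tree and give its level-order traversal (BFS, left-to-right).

Inorder:   [6, 17, 19, 22, 24]
Postorder: [19, 17, 6, 24, 22]
Algorithm: postorder visits root last, so walk postorder right-to-left;
each value is the root of the current inorder slice — split it at that
value, recurse on the right subtree first, then the left.
Recursive splits:
  root=22; inorder splits into left=[6, 17, 19], right=[24]
  root=24; inorder splits into left=[], right=[]
  root=6; inorder splits into left=[], right=[17, 19]
  root=17; inorder splits into left=[], right=[19]
  root=19; inorder splits into left=[], right=[]
Reconstructed level-order: [22, 6, 24, 17, 19]


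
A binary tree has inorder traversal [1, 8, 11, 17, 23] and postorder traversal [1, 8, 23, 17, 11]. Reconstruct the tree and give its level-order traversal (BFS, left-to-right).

Inorder:   [1, 8, 11, 17, 23]
Postorder: [1, 8, 23, 17, 11]
Algorithm: postorder visits root last, so walk postorder right-to-left;
each value is the root of the current inorder slice — split it at that
value, recurse on the right subtree first, then the left.
Recursive splits:
  root=11; inorder splits into left=[1, 8], right=[17, 23]
  root=17; inorder splits into left=[], right=[23]
  root=23; inorder splits into left=[], right=[]
  root=8; inorder splits into left=[1], right=[]
  root=1; inorder splits into left=[], right=[]
Reconstructed level-order: [11, 8, 17, 1, 23]


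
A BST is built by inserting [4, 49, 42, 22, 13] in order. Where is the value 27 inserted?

Starting tree (level order): [4, None, 49, 42, None, 22, None, 13]
Insertion path: 4 -> 49 -> 42 -> 22
Result: insert 27 as right child of 22
Final tree (level order): [4, None, 49, 42, None, 22, None, 13, 27]


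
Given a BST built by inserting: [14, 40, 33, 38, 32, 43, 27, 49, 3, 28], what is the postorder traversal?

Tree insertion order: [14, 40, 33, 38, 32, 43, 27, 49, 3, 28]
Tree (level-order array): [14, 3, 40, None, None, 33, 43, 32, 38, None, 49, 27, None, None, None, None, None, None, 28]
Postorder traversal: [3, 28, 27, 32, 38, 33, 49, 43, 40, 14]


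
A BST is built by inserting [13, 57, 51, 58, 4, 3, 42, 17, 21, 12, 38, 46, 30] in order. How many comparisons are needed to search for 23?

Search path for 23: 13 -> 57 -> 51 -> 42 -> 17 -> 21 -> 38 -> 30
Found: False
Comparisons: 8


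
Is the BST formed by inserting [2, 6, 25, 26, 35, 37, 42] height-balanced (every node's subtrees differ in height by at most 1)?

Tree (level-order array): [2, None, 6, None, 25, None, 26, None, 35, None, 37, None, 42]
Definition: a tree is height-balanced if, at every node, |h(left) - h(right)| <= 1 (empty subtree has height -1).
Bottom-up per-node check:
  node 42: h_left=-1, h_right=-1, diff=0 [OK], height=0
  node 37: h_left=-1, h_right=0, diff=1 [OK], height=1
  node 35: h_left=-1, h_right=1, diff=2 [FAIL (|-1-1|=2 > 1)], height=2
  node 26: h_left=-1, h_right=2, diff=3 [FAIL (|-1-2|=3 > 1)], height=3
  node 25: h_left=-1, h_right=3, diff=4 [FAIL (|-1-3|=4 > 1)], height=4
  node 6: h_left=-1, h_right=4, diff=5 [FAIL (|-1-4|=5 > 1)], height=5
  node 2: h_left=-1, h_right=5, diff=6 [FAIL (|-1-5|=6 > 1)], height=6
Node 35 violates the condition: |-1 - 1| = 2 > 1.
Result: Not balanced


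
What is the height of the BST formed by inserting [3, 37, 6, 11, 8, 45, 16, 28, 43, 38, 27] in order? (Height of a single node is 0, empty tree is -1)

Insertion order: [3, 37, 6, 11, 8, 45, 16, 28, 43, 38, 27]
Tree (level-order array): [3, None, 37, 6, 45, None, 11, 43, None, 8, 16, 38, None, None, None, None, 28, None, None, 27]
Compute height bottom-up (empty subtree = -1):
  height(8) = 1 + max(-1, -1) = 0
  height(27) = 1 + max(-1, -1) = 0
  height(28) = 1 + max(0, -1) = 1
  height(16) = 1 + max(-1, 1) = 2
  height(11) = 1 + max(0, 2) = 3
  height(6) = 1 + max(-1, 3) = 4
  height(38) = 1 + max(-1, -1) = 0
  height(43) = 1 + max(0, -1) = 1
  height(45) = 1 + max(1, -1) = 2
  height(37) = 1 + max(4, 2) = 5
  height(3) = 1 + max(-1, 5) = 6
Height = 6


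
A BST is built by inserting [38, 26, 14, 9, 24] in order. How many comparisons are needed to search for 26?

Search path for 26: 38 -> 26
Found: True
Comparisons: 2


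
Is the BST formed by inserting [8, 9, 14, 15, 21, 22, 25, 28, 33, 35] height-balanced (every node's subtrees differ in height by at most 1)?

Tree (level-order array): [8, None, 9, None, 14, None, 15, None, 21, None, 22, None, 25, None, 28, None, 33, None, 35]
Definition: a tree is height-balanced if, at every node, |h(left) - h(right)| <= 1 (empty subtree has height -1).
Bottom-up per-node check:
  node 35: h_left=-1, h_right=-1, diff=0 [OK], height=0
  node 33: h_left=-1, h_right=0, diff=1 [OK], height=1
  node 28: h_left=-1, h_right=1, diff=2 [FAIL (|-1-1|=2 > 1)], height=2
  node 25: h_left=-1, h_right=2, diff=3 [FAIL (|-1-2|=3 > 1)], height=3
  node 22: h_left=-1, h_right=3, diff=4 [FAIL (|-1-3|=4 > 1)], height=4
  node 21: h_left=-1, h_right=4, diff=5 [FAIL (|-1-4|=5 > 1)], height=5
  node 15: h_left=-1, h_right=5, diff=6 [FAIL (|-1-5|=6 > 1)], height=6
  node 14: h_left=-1, h_right=6, diff=7 [FAIL (|-1-6|=7 > 1)], height=7
  node 9: h_left=-1, h_right=7, diff=8 [FAIL (|-1-7|=8 > 1)], height=8
  node 8: h_left=-1, h_right=8, diff=9 [FAIL (|-1-8|=9 > 1)], height=9
Node 28 violates the condition: |-1 - 1| = 2 > 1.
Result: Not balanced


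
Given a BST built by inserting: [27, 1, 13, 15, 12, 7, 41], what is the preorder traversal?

Tree insertion order: [27, 1, 13, 15, 12, 7, 41]
Tree (level-order array): [27, 1, 41, None, 13, None, None, 12, 15, 7]
Preorder traversal: [27, 1, 13, 12, 7, 15, 41]


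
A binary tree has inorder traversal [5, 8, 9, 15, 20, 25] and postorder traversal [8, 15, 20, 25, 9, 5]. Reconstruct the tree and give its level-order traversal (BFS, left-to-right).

Inorder:   [5, 8, 9, 15, 20, 25]
Postorder: [8, 15, 20, 25, 9, 5]
Algorithm: postorder visits root last, so walk postorder right-to-left;
each value is the root of the current inorder slice — split it at that
value, recurse on the right subtree first, then the left.
Recursive splits:
  root=5; inorder splits into left=[], right=[8, 9, 15, 20, 25]
  root=9; inorder splits into left=[8], right=[15, 20, 25]
  root=25; inorder splits into left=[15, 20], right=[]
  root=20; inorder splits into left=[15], right=[]
  root=15; inorder splits into left=[], right=[]
  root=8; inorder splits into left=[], right=[]
Reconstructed level-order: [5, 9, 8, 25, 20, 15]


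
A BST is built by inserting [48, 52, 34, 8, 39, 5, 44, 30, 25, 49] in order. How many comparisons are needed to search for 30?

Search path for 30: 48 -> 34 -> 8 -> 30
Found: True
Comparisons: 4


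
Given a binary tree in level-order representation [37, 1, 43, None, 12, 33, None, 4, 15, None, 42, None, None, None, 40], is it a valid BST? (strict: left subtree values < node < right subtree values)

Level-order array: [37, 1, 43, None, 12, 33, None, 4, 15, None, 42, None, None, None, 40]
Validate using subtree bounds (lo, hi): at each node, require lo < value < hi,
then recurse left with hi=value and right with lo=value.
Preorder trace (stopping at first violation):
  at node 37 with bounds (-inf, +inf): OK
  at node 1 with bounds (-inf, 37): OK
  at node 12 with bounds (1, 37): OK
  at node 4 with bounds (1, 12): OK
  at node 15 with bounds (12, 37): OK
  at node 40 with bounds (15, 37): VIOLATION
Node 40 violates its bound: not (15 < 40 < 37).
Result: Not a valid BST
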